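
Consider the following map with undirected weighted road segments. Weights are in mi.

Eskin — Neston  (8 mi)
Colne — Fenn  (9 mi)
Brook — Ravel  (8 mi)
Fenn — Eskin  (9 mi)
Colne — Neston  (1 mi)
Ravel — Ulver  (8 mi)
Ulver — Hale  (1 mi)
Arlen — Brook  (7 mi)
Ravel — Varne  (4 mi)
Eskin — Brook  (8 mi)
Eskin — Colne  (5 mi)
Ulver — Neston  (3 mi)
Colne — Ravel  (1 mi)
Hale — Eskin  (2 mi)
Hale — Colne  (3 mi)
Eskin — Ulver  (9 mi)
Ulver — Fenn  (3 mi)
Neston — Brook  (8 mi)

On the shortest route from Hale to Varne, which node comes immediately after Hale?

Colne

Candidate routes:
Hale - Ulver - Neston - Colne - Ravel - Varne: 1+3+1+1+4 = 10
Hale - Colne - Ravel - Varne: 3+1+4 = 8
The minimum is 8 mi via Hale - Colne - Ravel - Varne.
So from Hale the first move is to Colne.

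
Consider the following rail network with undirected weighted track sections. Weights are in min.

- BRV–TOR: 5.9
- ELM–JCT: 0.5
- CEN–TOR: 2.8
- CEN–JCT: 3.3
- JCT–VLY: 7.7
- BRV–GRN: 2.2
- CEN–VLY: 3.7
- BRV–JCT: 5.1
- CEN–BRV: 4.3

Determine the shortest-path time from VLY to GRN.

Candidate routes:
VLY–CEN–JCT–BRV–GRN: 3.7+3.3+5.1+2.2 = 14.3
VLY–CEN–BRV–GRN: 3.7+4.3+2.2 = 10.2
Cheapest is VLY–CEN–BRV–GRN at 10.2 min.

10.2 min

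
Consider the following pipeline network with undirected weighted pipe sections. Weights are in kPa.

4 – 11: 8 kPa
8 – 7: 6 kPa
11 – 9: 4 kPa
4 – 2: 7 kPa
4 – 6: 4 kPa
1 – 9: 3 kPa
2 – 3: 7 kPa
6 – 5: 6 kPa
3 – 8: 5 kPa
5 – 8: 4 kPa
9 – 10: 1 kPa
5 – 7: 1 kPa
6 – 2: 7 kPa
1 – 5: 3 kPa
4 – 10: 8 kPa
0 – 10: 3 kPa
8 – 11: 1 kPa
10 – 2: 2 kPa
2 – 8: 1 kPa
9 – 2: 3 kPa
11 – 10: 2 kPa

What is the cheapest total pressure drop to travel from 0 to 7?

Running Dijkstra from 0:
0: 0
10: 3  (via 0)
9: 4  (via 10)
2: 5  (via 10)
11: 5  (via 10)
8: 6  (via 2)
1: 7  (via 9)
5: 10  (via 8)
3: 11  (via 8)
4: 11  (via 10)
7: 11  (via 5)
Shortest route: 0–10–2–8–5–7 = 11 kPa.

11 kPa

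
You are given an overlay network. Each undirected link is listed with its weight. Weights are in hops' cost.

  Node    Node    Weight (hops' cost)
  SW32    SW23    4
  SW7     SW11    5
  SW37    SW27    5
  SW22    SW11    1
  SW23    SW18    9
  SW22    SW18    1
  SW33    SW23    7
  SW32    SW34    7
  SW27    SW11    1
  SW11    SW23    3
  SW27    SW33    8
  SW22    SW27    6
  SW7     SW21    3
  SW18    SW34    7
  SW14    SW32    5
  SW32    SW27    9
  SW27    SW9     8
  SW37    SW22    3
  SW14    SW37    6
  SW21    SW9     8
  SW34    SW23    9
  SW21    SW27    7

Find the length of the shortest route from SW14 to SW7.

15 hops' cost

Running Dijkstra from SW14:
SW14: 0
SW32: 5  (via SW14)
SW37: 6  (via SW14)
SW22: 9  (via SW37)
SW23: 9  (via SW32)
SW11: 10  (via SW22)
SW18: 10  (via SW22)
SW27: 11  (via SW37)
SW34: 12  (via SW32)
SW7: 15  (via SW11)
Shortest route: SW14–SW37–SW22–SW11–SW7 = 15 hops' cost.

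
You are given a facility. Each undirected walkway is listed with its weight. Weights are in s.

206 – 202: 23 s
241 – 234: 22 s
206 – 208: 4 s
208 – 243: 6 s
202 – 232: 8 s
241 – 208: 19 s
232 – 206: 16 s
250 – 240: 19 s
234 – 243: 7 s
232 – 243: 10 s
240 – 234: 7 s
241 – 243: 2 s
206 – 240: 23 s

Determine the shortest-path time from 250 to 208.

Running Dijkstra from 250:
250: 0
240: 19  (via 250)
234: 26  (via 240)
243: 33  (via 234)
241: 35  (via 243)
208: 39  (via 243)
Shortest route: 250–240–234–243–208 = 39 s.

39 s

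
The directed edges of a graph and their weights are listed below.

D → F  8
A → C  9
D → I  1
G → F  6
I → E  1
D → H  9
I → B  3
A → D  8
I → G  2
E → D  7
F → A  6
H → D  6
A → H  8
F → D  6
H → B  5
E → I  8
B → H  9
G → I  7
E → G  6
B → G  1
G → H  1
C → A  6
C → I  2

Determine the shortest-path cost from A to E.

Running Dijkstra from A:
A: 0
D: 8  (via A)
H: 8  (via A)
C: 9  (via A)
I: 9  (via D)
E: 10  (via I)
Shortest route: A → D → I → E = 10.

10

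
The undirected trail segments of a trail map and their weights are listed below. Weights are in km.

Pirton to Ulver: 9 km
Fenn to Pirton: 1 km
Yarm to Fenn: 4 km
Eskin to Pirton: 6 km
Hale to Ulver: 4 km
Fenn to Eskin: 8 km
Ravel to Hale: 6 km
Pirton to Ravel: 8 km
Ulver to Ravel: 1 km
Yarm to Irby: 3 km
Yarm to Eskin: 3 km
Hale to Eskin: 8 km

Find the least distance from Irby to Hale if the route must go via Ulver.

Shortest Irby→Ulver: Irby–Yarm–Fenn–Pirton–Ulver = 17
Best Ulver to Hale: Ulver–Hale costing 4
Total via Ulver: 17 + 4 = 21 km.

21 km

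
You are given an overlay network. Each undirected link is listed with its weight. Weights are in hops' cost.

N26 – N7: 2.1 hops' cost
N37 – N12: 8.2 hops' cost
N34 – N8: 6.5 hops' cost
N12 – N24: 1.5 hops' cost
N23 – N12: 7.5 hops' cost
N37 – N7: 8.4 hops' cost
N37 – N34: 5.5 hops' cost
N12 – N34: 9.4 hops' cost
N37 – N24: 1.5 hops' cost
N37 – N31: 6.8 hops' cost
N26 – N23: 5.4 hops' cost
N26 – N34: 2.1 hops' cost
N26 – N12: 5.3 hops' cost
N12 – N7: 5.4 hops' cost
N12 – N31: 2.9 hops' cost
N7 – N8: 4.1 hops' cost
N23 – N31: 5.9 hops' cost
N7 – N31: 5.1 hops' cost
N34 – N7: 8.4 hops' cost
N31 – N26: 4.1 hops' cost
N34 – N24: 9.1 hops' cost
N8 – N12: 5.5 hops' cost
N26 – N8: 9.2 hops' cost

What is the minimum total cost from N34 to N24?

7 hops' cost

Settle nodes by increasing distance from N34:
N34: 0
N26: 2.1  (via N34)
N7: 4.2  (via N26)
N37: 5.5  (via N34)
N31: 6.2  (via N26)
N8: 6.5  (via N34)
N24: 7  (via N37)
Shortest route: N34–N37–N24 = 7 hops' cost.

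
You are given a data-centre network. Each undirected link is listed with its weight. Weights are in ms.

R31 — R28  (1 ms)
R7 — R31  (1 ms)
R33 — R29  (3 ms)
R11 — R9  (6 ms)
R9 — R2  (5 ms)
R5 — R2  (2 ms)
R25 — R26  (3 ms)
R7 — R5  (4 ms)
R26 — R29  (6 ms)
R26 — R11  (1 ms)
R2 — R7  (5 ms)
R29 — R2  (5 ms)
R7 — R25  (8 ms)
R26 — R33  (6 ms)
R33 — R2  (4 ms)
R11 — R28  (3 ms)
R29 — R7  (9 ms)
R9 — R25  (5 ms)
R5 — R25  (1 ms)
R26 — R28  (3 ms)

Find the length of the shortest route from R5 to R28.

6 ms

Shortest distances from R5:
R5: 0
R25: 1  (via R5)
R2: 2  (via R5)
R7: 4  (via R5)
R26: 4  (via R25)
R31: 5  (via R7)
R11: 5  (via R26)
R33: 6  (via R2)
R28: 6  (via R31)
Shortest route: R5 → R7 → R31 → R28 = 6 ms.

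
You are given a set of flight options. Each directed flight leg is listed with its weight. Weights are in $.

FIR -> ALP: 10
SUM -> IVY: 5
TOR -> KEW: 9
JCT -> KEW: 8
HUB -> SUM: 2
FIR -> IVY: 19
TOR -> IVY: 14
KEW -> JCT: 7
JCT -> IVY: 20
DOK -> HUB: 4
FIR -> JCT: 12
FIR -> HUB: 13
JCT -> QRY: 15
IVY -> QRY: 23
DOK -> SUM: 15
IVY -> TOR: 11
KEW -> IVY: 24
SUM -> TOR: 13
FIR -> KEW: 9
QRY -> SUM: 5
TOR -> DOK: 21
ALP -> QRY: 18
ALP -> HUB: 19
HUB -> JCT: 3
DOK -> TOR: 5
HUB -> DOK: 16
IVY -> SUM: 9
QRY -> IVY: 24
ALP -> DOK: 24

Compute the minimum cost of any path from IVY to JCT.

Running Dijkstra from IVY:
IVY: 0
SUM: 9  (via IVY)
TOR: 11  (via IVY)
KEW: 20  (via TOR)
QRY: 23  (via IVY)
JCT: 27  (via KEW)
Shortest route: IVY–TOR–KEW–JCT = $27.

$27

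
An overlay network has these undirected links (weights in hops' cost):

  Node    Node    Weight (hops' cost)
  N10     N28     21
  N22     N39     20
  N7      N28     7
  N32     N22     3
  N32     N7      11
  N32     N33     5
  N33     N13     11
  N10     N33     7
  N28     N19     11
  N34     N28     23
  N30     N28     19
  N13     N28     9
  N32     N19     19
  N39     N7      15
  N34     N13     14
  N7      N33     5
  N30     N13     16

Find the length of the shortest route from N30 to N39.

41 hops' cost

Candidate routes:
N30 → N13 → N28 → N7 → N39: 16+9+7+15 = 47
N30 → N28 → N7 → N39: 19+7+15 = 41
Cheapest is N30 → N28 → N7 → N39 at 41 hops' cost.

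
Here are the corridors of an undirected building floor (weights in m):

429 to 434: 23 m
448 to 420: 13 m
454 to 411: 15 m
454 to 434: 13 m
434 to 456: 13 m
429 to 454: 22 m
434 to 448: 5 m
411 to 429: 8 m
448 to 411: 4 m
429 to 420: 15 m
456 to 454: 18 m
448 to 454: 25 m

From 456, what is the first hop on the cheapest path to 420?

Candidate routes:
456–434–448–420: 13+5+13 = 31
456–454–411–448–420: 18+15+4+13 = 50
456–434–448–411–429–420: 13+5+4+8+15 = 45
456–454–434–448–420: 18+13+5+13 = 49
Cheapest is 456–434–448–420 at 31 m.
So from 456 the first move is to 434.

434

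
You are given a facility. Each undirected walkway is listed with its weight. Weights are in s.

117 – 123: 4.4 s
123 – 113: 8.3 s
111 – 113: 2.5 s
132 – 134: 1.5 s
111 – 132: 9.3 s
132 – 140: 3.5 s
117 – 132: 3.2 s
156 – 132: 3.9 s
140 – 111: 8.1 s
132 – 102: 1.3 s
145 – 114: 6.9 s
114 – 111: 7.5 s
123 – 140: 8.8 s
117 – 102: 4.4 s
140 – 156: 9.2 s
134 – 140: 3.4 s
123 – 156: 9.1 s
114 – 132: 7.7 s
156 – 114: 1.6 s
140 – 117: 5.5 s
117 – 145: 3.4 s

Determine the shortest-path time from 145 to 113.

Shortest distances from 145:
145: 0
117: 3.4  (via 145)
132: 6.6  (via 117)
114: 6.9  (via 145)
102: 7.8  (via 117)
123: 7.8  (via 117)
134: 8.1  (via 132)
156: 8.5  (via 114)
140: 8.9  (via 117)
111: 14.4  (via 114)
113: 16.1  (via 123)
Shortest route: 145 → 117 → 123 → 113 = 16.1 s.

16.1 s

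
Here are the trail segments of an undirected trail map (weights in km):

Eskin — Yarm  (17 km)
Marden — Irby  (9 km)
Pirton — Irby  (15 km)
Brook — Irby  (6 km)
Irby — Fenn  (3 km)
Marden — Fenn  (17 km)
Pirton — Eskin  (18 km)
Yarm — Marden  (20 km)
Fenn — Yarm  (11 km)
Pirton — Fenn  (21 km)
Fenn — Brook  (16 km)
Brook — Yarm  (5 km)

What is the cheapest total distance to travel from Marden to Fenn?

12 km

Settle nodes by increasing distance from Marden:
Marden: 0
Irby: 9  (via Marden)
Fenn: 12  (via Irby)
Shortest route: Marden–Irby–Fenn = 12 km.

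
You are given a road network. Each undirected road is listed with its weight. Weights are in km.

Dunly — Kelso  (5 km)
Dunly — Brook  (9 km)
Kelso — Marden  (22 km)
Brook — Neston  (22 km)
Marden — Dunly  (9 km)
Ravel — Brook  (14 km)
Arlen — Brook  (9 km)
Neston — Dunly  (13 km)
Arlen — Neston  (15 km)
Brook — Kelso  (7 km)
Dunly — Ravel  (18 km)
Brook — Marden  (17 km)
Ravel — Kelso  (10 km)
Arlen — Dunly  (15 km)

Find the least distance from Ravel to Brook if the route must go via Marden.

41 km

Best Ravel to Marden: Ravel → Kelso → Dunly → Marden costing 24
Best Marden to Brook: Marden → Brook costing 17
Total via Marden: 24 + 17 = 41 km.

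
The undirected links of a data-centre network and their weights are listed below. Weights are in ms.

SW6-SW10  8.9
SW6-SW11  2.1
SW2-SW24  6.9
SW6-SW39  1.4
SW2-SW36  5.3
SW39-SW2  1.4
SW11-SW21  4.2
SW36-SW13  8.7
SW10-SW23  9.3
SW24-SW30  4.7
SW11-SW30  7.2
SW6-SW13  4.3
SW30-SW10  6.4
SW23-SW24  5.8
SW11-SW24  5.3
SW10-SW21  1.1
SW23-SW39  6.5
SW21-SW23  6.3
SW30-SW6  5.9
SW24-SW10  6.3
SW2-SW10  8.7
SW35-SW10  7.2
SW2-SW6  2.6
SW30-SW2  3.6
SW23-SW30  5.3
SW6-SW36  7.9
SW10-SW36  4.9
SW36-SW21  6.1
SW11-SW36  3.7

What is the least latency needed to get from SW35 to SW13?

18.9 ms

Running Dijkstra from SW35:
SW35: 0
SW10: 7.2  (via SW35)
SW21: 8.3  (via SW10)
SW36: 12.1  (via SW10)
SW11: 12.5  (via SW21)
SW24: 13.5  (via SW10)
SW30: 13.6  (via SW10)
SW6: 14.6  (via SW11)
SW23: 14.6  (via SW21)
SW2: 15.9  (via SW10)
SW39: 16  (via SW6)
SW13: 18.9  (via SW6)
Shortest route: SW35 → SW10 → SW21 → SW11 → SW6 → SW13 = 18.9 ms.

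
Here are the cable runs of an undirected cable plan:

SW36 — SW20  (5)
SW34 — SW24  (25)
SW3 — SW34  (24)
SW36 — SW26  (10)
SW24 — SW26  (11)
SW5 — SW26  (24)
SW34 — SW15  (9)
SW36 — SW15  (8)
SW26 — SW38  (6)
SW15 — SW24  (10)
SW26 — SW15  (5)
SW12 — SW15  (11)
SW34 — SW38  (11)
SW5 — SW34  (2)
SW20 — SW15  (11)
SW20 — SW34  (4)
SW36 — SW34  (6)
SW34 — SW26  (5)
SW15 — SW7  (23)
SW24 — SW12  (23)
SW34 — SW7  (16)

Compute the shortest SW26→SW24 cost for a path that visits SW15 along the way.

15

Shortest SW26→SW15: SW26–SW15 = 5
Best SW15 to SW24: SW15–SW24 costing 10
Total via SW15: 5 + 10 = 15.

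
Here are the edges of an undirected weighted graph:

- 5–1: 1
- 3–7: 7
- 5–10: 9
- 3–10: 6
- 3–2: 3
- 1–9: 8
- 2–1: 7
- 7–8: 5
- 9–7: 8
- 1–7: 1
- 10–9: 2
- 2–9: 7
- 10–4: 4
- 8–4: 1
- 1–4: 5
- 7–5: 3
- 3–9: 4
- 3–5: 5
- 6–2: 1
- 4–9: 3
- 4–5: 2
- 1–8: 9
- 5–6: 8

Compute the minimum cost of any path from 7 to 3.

Settle nodes by increasing distance from 7:
7: 0
1: 1  (via 7)
5: 2  (via 1)
4: 4  (via 5)
8: 5  (via 7)
3: 7  (via 7)
Shortest route: 7 → 3 = 7.

7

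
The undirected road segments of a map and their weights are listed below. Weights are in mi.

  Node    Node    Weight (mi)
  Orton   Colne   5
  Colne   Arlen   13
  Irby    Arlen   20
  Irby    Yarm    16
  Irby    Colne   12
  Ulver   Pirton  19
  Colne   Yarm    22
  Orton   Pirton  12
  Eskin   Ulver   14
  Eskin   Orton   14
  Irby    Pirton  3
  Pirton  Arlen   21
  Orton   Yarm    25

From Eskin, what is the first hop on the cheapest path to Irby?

Enumerating some paths:
Eskin → Orton → Colne → Arlen → Irby: 14+5+13+20 = 52
Eskin → Orton → Colne → Irby: 14+5+12 = 31
Eskin → Ulver → Pirton → Irby: 14+19+3 = 36
Eskin → Orton → Pirton → Irby: 14+12+3 = 29
Cheapest is Eskin → Orton → Pirton → Irby at 29 mi.
So from Eskin the first move is to Orton.

Orton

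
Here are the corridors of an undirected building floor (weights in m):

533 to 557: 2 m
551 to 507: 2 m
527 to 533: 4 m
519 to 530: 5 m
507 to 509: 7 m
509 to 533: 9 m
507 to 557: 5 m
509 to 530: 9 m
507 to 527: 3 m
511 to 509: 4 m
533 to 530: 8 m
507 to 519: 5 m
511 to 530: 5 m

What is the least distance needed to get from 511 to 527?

Candidate routes:
511 → 530 → 533 → 527: 5+8+4 = 17
511 → 509 → 507 → 527: 4+7+3 = 14
The minimum is 14 m via 511 → 509 → 507 → 527.

14 m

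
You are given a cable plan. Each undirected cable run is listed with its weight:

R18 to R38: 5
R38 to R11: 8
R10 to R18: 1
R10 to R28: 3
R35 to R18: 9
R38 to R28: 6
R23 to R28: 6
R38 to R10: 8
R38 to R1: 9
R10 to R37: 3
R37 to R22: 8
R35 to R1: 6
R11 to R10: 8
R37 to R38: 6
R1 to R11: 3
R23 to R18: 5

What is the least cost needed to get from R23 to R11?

Enumerating some paths:
R23 - R28 - R10 - R11: 6+3+8 = 17
R23 - R28 - R38 - R11: 6+6+8 = 20
R23 - R18 - R10 - R11: 5+1+8 = 14
R23 - R18 - R38 - R11: 5+5+8 = 18
Cheapest is R23 - R18 - R10 - R11 at 14.

14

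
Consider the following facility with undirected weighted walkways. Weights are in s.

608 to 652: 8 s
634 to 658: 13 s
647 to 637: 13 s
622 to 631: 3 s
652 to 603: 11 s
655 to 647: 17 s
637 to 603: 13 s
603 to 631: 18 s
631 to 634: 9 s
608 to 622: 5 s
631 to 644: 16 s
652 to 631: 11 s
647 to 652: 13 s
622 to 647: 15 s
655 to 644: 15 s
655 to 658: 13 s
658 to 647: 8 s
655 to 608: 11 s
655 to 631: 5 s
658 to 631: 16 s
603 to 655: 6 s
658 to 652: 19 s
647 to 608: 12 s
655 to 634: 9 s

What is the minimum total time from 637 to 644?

Settle nodes by increasing distance from 637:
637: 0
647: 13  (via 637)
603: 13  (via 637)
655: 19  (via 603)
658: 21  (via 647)
652: 24  (via 603)
631: 24  (via 655)
608: 25  (via 647)
622: 27  (via 631)
634: 28  (via 655)
644: 34  (via 655)
Shortest route: 637 → 603 → 655 → 644 = 34 s.

34 s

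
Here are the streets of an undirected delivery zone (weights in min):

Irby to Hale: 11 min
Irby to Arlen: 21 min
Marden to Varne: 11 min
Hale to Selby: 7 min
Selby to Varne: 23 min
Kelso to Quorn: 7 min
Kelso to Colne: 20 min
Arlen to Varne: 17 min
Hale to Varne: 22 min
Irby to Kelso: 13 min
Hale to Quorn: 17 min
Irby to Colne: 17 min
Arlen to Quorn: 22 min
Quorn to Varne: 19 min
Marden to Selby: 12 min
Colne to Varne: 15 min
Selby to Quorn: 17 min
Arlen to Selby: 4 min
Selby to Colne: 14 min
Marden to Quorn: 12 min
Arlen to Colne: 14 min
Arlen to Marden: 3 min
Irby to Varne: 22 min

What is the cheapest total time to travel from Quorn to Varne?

19 min

Shortest distances from Quorn:
Quorn: 0
Kelso: 7  (via Quorn)
Marden: 12  (via Quorn)
Arlen: 15  (via Marden)
Hale: 17  (via Quorn)
Selby: 17  (via Quorn)
Varne: 19  (via Quorn)
Shortest route: Quorn–Varne = 19 min.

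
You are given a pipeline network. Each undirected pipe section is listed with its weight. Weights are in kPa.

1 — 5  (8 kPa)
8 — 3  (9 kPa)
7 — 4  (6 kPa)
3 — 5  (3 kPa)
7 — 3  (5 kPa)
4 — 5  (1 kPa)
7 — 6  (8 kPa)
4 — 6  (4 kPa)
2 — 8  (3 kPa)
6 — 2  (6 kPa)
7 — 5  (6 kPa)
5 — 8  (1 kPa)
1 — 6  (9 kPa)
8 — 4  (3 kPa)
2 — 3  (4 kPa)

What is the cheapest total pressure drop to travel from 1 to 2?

12 kPa

Settle nodes by increasing distance from 1:
1: 0
5: 8  (via 1)
4: 9  (via 5)
6: 9  (via 1)
8: 9  (via 5)
3: 11  (via 5)
2: 12  (via 8)
Shortest route: 1–5–8–2 = 12 kPa.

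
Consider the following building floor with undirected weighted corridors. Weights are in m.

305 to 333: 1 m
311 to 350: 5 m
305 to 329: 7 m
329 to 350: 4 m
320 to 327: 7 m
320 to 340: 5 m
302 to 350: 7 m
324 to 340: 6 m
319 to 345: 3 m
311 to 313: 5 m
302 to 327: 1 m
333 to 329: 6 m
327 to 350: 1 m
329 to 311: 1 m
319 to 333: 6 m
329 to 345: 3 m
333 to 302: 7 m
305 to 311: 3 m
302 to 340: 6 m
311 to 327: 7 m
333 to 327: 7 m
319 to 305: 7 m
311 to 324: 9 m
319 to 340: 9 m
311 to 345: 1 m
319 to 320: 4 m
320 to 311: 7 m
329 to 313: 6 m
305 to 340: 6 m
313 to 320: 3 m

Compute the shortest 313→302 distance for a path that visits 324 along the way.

26 m

Shortest 313→324: 313 → 311 → 324 = 14
Shortest 324→302: 324 → 340 → 302 = 12
Total via 324: 14 + 12 = 26 m.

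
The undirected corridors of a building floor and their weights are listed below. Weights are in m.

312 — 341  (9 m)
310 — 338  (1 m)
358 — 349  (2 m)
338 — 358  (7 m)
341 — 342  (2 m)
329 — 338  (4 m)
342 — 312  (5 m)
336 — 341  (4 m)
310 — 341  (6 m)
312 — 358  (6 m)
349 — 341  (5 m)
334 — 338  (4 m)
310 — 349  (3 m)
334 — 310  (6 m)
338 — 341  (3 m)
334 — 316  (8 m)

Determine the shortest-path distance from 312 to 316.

Settle nodes by increasing distance from 312:
312: 0
342: 5  (via 312)
358: 6  (via 312)
341: 7  (via 342)
349: 8  (via 358)
338: 10  (via 341)
336: 11  (via 341)
310: 11  (via 349)
329: 14  (via 338)
334: 14  (via 338)
316: 22  (via 334)
Shortest route: 312 → 342 → 341 → 338 → 334 → 316 = 22 m.

22 m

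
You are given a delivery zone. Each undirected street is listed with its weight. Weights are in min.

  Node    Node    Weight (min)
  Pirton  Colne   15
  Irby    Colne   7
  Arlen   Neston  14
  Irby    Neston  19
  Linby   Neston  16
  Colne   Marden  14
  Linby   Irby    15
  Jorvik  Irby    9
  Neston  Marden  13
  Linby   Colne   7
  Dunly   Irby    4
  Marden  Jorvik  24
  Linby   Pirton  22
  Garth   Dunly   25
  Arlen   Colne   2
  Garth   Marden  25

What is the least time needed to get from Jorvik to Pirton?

31 min

Running Dijkstra from Jorvik:
Jorvik: 0
Irby: 9  (via Jorvik)
Dunly: 13  (via Irby)
Colne: 16  (via Irby)
Arlen: 18  (via Colne)
Linby: 23  (via Colne)
Marden: 24  (via Jorvik)
Neston: 28  (via Irby)
Pirton: 31  (via Colne)
Shortest route: Jorvik → Irby → Colne → Pirton = 31 min.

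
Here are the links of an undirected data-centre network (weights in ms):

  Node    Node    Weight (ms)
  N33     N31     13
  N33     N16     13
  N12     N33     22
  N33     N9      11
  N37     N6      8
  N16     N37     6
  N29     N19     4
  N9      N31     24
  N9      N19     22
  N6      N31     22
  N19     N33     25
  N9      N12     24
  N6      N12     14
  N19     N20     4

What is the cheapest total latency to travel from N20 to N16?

42 ms

Settle nodes by increasing distance from N20:
N20: 0
N19: 4  (via N20)
N29: 8  (via N19)
N9: 26  (via N19)
N33: 29  (via N19)
N16: 42  (via N33)
Shortest route: N20–N19–N33–N16 = 42 ms.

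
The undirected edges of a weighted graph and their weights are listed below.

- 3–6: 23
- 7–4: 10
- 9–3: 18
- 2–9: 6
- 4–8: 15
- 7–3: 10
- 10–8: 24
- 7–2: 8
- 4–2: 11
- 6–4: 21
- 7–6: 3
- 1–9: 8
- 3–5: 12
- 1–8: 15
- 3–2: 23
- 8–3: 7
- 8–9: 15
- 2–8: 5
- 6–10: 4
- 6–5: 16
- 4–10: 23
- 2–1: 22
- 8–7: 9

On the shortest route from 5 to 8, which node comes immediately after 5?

3

Candidate routes:
5 → 3 → 8: 12+7 = 19
5 → 6 → 7 → 8: 16+3+9 = 28
The minimum is 19 via 5 → 3 → 8.
So from 5 the first move is to 3.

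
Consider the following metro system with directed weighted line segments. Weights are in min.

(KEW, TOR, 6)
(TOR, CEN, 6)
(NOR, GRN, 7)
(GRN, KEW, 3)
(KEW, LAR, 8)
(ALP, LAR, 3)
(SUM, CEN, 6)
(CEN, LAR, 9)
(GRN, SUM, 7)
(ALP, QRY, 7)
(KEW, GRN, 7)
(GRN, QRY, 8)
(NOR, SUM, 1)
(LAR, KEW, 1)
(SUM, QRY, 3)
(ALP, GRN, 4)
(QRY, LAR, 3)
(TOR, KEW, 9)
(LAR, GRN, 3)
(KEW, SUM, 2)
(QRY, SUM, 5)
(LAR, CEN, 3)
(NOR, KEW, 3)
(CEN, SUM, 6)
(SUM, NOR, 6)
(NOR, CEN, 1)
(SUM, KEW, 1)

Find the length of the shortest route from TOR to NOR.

Settle nodes by increasing distance from TOR:
TOR: 0
CEN: 6  (via TOR)
KEW: 9  (via TOR)
SUM: 11  (via KEW)
QRY: 14  (via SUM)
LAR: 15  (via CEN)
GRN: 16  (via KEW)
NOR: 17  (via SUM)
Shortest route: TOR–KEW–SUM–NOR = 17 min.

17 min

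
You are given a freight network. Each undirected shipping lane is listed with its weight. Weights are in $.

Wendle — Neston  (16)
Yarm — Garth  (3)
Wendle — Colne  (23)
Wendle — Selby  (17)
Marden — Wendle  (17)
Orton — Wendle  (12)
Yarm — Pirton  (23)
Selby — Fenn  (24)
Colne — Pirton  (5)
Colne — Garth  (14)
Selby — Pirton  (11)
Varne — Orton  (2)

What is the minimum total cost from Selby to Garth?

$30

Candidate routes:
Selby - Pirton - Colne - Garth: 11+5+14 = 30
Selby - Pirton - Yarm - Garth: 11+23+3 = 37
Selby - Wendle - Colne - Pirton - Yarm - Garth: 17+23+5+23+3 = 71
Selby - Wendle - Colne - Garth: 17+23+14 = 54
The minimum is $30 via Selby - Pirton - Colne - Garth.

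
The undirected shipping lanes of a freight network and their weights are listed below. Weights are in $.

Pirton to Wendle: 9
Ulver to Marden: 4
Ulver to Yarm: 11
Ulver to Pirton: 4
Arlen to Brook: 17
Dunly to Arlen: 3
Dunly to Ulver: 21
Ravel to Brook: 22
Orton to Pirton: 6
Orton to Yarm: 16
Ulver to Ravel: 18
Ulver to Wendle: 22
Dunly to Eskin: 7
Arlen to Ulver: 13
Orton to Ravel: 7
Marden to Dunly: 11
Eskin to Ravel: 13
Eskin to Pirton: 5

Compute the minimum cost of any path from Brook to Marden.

$31

Compare a few routes:
Brook–Arlen–Dunly–Eskin–Pirton–Ulver–Marden: 17+3+7+5+4+4 = 40
Brook–Arlen–Ulver–Marden: 17+13+4 = 34
Brook–Arlen–Dunly–Marden: 17+3+11 = 31
The minimum is $31 via Brook–Arlen–Dunly–Marden.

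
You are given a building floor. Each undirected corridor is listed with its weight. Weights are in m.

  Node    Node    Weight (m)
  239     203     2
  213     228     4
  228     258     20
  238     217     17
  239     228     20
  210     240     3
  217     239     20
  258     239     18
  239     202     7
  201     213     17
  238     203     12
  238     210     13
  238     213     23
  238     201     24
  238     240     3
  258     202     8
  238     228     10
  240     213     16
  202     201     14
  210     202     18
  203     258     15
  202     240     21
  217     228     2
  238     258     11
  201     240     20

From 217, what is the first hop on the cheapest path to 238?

228

Enumerating some paths:
217 → 238: 17 = 17
217 → 228 → 238: 2+10 = 12
The minimum is 12 m via 217 → 228 → 238.
So from 217 the first move is to 228.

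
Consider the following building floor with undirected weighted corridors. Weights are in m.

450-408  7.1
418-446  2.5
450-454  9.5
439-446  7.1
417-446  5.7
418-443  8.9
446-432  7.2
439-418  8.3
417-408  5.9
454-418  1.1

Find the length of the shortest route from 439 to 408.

Candidate routes:
439–418–446–417–408: 8.3+2.5+5.7+5.9 = 22.4
439–418–454–450–408: 8.3+1.1+9.5+7.1 = 26
439–446–417–408: 7.1+5.7+5.9 = 18.7
The minimum is 18.7 m via 439–446–417–408.

18.7 m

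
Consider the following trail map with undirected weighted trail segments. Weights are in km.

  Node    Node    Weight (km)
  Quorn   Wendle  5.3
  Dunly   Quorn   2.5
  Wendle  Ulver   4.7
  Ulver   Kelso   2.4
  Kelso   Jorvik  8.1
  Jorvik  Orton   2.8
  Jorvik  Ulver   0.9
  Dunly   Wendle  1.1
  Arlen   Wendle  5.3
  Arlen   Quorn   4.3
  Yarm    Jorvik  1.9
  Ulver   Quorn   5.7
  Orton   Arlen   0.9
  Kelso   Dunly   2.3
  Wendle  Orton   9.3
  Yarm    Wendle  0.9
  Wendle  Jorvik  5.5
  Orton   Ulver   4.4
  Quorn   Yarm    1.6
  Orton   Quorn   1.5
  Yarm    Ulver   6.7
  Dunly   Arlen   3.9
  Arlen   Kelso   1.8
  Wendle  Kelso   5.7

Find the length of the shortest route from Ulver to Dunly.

Candidate routes:
Ulver → Wendle → Dunly: 4.7+1.1 = 5.8
Ulver → Kelso → Dunly: 2.4+2.3 = 4.7
Ulver → Jorvik → Yarm → Wendle → Dunly: 0.9+1.9+0.9+1.1 = 4.8
The minimum is 4.7 km via Ulver → Kelso → Dunly.

4.7 km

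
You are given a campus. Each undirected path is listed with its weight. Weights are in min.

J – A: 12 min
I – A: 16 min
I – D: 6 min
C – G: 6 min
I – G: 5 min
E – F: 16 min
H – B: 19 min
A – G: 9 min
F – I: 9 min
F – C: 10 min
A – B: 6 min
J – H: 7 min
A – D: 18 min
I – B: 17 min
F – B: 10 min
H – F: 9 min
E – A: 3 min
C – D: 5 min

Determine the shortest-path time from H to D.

Compare a few routes:
H–F–C–G–I–D: 9+10+6+5+6 = 36
H–F–I–G–C–D: 9+9+5+6+5 = 34
H–F–I–D: 9+9+6 = 24
H–J–A–D: 7+12+18 = 37
Cheapest is H–F–I–D at 24 min.

24 min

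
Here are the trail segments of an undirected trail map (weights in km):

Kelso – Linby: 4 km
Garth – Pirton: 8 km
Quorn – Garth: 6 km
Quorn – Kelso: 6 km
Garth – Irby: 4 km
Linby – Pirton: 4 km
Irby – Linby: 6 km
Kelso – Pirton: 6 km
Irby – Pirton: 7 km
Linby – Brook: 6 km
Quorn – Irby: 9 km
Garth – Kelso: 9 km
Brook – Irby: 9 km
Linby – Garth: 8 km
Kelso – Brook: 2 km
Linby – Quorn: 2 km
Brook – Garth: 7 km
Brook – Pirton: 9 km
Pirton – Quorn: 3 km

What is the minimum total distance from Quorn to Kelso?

Enumerating some paths:
Quorn → Kelso: 6 = 6
Quorn → Pirton → Kelso: 3+6 = 9
Cheapest is Quorn → Kelso at 6 km.

6 km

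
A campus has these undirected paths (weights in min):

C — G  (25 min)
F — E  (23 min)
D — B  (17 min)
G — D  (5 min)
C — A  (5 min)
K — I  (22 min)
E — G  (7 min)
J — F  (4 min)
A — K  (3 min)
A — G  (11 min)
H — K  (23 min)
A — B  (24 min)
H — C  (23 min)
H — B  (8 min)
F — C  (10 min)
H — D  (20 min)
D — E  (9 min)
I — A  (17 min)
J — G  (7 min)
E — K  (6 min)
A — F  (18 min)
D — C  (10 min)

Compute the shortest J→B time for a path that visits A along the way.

42 min

Best J to A: J–G–A costing 18
Best A to B: A–B costing 24
Total via A: 18 + 24 = 42 min.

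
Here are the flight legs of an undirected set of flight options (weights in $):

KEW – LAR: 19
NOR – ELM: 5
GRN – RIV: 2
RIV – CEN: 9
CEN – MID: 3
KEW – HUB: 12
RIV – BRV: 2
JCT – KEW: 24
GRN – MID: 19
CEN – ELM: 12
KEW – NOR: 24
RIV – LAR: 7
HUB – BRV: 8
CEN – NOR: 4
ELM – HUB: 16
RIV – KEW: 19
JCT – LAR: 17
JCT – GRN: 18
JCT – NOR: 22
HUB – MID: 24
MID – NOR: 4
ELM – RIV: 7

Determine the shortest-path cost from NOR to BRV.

Enumerating some paths:
NOR → CEN → RIV → BRV: 4+9+2 = 15
NOR → ELM → RIV → BRV: 5+7+2 = 14
Cheapest is NOR → ELM → RIV → BRV at $14.

$14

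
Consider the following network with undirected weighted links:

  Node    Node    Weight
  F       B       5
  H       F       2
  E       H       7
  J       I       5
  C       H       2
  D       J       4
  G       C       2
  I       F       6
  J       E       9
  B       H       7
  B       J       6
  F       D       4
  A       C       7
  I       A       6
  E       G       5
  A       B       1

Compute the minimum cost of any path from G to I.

12

Running Dijkstra from G:
G: 0
C: 2  (via G)
H: 4  (via C)
E: 5  (via G)
F: 6  (via H)
A: 9  (via C)
B: 10  (via A)
D: 10  (via F)
I: 12  (via F)
Shortest route: G–C–H–F–I = 12.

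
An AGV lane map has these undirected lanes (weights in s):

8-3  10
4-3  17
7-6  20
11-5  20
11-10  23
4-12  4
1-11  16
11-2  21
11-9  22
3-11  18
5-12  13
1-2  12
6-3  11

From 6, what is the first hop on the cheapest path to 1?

Enumerating some paths:
6 → 3 → 11 → 1: 11+18+16 = 45
6 → 3 → 11 → 2 → 1: 11+18+21+12 = 62
Cheapest is 6 → 3 → 11 → 1 at 45 s.
So from 6 the first move is to 3.

3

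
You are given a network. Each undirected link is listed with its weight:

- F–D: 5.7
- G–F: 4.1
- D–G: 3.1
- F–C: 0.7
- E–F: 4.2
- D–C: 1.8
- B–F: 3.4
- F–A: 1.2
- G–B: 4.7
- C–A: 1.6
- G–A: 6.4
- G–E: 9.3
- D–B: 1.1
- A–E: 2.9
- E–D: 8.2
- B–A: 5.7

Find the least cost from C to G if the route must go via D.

4.9

Shortest C→D: C–D = 1.8
Best D to G: D–G costing 3.1
Total via D: 1.8 + 3.1 = 4.9.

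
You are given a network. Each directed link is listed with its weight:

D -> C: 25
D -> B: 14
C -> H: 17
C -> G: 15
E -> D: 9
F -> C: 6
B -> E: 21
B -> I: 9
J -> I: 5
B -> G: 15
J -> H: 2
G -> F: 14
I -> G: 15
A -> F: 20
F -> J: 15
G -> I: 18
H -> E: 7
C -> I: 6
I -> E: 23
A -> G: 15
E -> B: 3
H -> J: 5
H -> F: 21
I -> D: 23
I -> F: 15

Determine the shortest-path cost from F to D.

33

Running Dijkstra from F:
F: 0
C: 6  (via F)
I: 12  (via C)
J: 15  (via F)
H: 17  (via J)
G: 21  (via C)
E: 24  (via H)
B: 27  (via E)
D: 33  (via E)
Shortest route: F → J → H → E → D = 33.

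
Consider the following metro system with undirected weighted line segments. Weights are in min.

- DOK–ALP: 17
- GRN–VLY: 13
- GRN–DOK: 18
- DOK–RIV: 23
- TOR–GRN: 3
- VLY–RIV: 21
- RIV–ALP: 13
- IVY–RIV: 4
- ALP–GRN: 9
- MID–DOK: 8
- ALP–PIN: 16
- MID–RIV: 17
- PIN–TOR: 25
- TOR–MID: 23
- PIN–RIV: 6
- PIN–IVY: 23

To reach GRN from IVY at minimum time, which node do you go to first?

Compare a few routes:
IVY → RIV → PIN → ALP → GRN: 4+6+16+9 = 35
IVY → RIV → ALP → GRN: 4+13+9 = 26
IVY → RIV → VLY → GRN: 4+21+13 = 38
IVY → RIV → PIN → TOR → GRN: 4+6+25+3 = 38
The minimum is 26 min via IVY → RIV → ALP → GRN.
So from IVY the first move is to RIV.

RIV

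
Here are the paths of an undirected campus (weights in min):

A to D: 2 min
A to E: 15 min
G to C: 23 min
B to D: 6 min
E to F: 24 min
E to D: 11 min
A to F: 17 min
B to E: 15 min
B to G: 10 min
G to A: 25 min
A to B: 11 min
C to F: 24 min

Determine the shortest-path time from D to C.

Settle nodes by increasing distance from D:
D: 0
A: 2  (via D)
B: 6  (via D)
E: 11  (via D)
G: 16  (via B)
F: 19  (via A)
C: 39  (via G)
Shortest route: D–B–G–C = 39 min.

39 min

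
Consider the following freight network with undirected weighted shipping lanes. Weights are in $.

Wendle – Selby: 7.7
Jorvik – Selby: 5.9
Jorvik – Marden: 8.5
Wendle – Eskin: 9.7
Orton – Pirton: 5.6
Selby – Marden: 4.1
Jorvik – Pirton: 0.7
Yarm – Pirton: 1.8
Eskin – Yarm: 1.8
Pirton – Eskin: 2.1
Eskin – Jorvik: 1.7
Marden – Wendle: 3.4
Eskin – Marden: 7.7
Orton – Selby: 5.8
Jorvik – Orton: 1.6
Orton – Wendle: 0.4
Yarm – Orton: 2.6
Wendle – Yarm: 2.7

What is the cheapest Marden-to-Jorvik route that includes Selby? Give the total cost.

$10

Best Marden to Selby: Marden–Selby costing 4.1
Shortest Selby→Jorvik: Selby–Jorvik = 5.9
Total via Selby: 4.1 + 5.9 = $10.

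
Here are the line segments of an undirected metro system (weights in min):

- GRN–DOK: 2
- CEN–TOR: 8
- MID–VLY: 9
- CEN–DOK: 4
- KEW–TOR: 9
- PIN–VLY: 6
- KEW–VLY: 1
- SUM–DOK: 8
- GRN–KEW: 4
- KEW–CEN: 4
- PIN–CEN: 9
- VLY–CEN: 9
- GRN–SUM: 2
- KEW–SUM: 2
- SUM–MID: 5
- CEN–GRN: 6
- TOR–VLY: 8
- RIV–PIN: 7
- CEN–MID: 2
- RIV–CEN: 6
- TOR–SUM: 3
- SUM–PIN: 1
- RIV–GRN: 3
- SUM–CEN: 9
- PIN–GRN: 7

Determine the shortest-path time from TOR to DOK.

Running Dijkstra from TOR:
TOR: 0
SUM: 3  (via TOR)
PIN: 4  (via SUM)
KEW: 5  (via SUM)
GRN: 5  (via SUM)
VLY: 6  (via KEW)
DOK: 7  (via GRN)
Shortest route: TOR–SUM–GRN–DOK = 7 min.

7 min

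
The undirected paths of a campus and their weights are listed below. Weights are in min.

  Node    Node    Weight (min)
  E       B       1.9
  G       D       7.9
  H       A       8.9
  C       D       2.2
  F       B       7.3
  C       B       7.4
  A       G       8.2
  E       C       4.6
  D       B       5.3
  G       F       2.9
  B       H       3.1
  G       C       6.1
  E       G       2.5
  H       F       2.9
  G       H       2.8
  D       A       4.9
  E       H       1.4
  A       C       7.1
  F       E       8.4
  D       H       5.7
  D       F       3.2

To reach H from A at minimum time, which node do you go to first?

H

Enumerating some paths:
A - D - H: 4.9+5.7 = 10.6
A - H: 8.9 = 8.9
A - D - F - H: 4.9+3.2+2.9 = 11
A - G - H: 8.2+2.8 = 11
Cheapest is A - H at 8.9 min.
So from A the first move is to H.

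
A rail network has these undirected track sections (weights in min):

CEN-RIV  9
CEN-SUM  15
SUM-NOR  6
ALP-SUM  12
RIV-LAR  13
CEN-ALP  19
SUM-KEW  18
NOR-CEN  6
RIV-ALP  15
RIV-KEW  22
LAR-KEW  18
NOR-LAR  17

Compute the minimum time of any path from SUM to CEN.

12 min

Compare a few routes:
SUM - NOR - CEN: 6+6 = 12
SUM - CEN: 15 = 15
The minimum is 12 min via SUM - NOR - CEN.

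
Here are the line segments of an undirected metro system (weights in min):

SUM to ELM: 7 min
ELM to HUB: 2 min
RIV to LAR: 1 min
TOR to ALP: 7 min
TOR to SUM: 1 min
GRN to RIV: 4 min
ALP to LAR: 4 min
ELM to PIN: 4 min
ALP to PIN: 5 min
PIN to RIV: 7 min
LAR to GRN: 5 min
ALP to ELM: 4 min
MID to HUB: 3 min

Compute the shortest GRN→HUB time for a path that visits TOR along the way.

26 min

Shortest GRN→TOR: GRN–LAR–ALP–TOR = 16
Shortest TOR→HUB: TOR–SUM–ELM–HUB = 10
Total via TOR: 16 + 10 = 26 min.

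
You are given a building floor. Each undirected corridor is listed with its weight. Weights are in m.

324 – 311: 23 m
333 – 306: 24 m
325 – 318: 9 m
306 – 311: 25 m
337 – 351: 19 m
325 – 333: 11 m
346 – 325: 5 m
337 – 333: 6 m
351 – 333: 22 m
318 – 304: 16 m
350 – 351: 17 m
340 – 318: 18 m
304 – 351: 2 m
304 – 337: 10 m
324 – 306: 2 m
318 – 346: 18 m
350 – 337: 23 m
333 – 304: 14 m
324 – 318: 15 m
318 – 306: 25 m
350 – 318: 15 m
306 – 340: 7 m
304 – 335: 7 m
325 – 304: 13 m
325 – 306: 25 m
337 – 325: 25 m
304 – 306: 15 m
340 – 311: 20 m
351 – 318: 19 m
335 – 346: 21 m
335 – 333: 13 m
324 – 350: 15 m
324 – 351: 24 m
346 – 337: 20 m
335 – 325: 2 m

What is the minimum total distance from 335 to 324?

Running Dijkstra from 335:
335: 0
325: 2  (via 335)
304: 7  (via 335)
346: 7  (via 325)
351: 9  (via 304)
318: 11  (via 325)
333: 13  (via 335)
337: 17  (via 304)
306: 22  (via 304)
324: 24  (via 306)
Shortest route: 335 → 304 → 306 → 324 = 24 m.

24 m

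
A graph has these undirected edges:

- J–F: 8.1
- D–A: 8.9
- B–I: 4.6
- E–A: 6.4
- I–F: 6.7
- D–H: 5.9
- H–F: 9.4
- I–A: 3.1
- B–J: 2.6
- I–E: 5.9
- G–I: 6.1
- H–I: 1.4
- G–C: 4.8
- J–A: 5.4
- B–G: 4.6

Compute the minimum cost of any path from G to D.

13.4

Settle nodes by increasing distance from G:
G: 0
B: 4.6  (via G)
C: 4.8  (via G)
I: 6.1  (via G)
J: 7.2  (via B)
H: 7.5  (via I)
A: 9.2  (via I)
E: 12  (via I)
F: 12.8  (via I)
D: 13.4  (via H)
Shortest route: G–I–H–D = 13.4.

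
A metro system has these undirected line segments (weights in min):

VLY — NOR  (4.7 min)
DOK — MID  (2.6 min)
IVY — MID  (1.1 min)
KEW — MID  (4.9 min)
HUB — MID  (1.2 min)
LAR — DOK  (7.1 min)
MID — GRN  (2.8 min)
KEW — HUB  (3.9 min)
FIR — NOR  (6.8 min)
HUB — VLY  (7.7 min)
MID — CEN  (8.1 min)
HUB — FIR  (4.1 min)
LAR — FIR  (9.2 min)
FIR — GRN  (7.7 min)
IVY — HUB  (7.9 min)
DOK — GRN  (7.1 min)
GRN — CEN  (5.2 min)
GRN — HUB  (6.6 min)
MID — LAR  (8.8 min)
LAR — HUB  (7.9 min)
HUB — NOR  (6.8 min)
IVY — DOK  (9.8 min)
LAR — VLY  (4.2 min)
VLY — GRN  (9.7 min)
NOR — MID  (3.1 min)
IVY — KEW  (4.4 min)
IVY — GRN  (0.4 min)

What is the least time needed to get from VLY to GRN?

Candidate routes:
VLY–GRN: 9.7 = 9.7
VLY–HUB–MID–IVY–GRN: 7.7+1.2+1.1+0.4 = 10.4
VLY–NOR–MID–IVY–GRN: 4.7+3.1+1.1+0.4 = 9.3
The minimum is 9.3 min via VLY–NOR–MID–IVY–GRN.

9.3 min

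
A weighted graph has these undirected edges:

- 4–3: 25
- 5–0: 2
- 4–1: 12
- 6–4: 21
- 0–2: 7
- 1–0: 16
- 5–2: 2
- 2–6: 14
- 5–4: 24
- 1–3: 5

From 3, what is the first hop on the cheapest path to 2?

1

Compare a few routes:
3–1–0–2: 5+16+7 = 28
3–1–4–5–2: 5+12+24+2 = 43
3–1–4–5–0–2: 5+12+24+2+7 = 50
3–1–0–5–2: 5+16+2+2 = 25
The minimum is 25 via 3–1–0–5–2.
So from 3 the first move is to 1.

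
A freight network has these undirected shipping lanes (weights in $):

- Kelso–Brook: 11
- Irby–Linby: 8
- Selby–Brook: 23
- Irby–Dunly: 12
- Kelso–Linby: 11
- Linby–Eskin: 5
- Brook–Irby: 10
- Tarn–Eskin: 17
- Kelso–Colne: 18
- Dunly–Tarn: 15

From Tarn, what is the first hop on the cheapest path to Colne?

Eskin

Compare a few routes:
Tarn–Eskin–Linby–Kelso–Colne: 17+5+11+18 = 51
Tarn–Dunly–Irby–Linby–Kelso–Colne: 15+12+8+11+18 = 64
The minimum is $51 via Tarn–Eskin–Linby–Kelso–Colne.
So from Tarn the first move is to Eskin.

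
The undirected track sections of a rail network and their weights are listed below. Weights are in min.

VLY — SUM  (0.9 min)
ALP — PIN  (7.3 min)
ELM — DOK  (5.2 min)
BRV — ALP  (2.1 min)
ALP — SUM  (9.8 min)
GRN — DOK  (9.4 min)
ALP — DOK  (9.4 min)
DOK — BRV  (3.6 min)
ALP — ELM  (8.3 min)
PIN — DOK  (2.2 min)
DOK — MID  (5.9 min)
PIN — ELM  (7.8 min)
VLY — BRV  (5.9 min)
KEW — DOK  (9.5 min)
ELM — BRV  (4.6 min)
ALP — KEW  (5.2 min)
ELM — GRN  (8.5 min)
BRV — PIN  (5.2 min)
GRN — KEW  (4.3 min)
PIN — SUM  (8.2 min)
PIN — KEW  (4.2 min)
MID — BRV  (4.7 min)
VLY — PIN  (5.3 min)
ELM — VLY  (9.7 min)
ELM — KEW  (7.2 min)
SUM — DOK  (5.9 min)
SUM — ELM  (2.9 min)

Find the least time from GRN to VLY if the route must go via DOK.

16.2 min

Shortest GRN→DOK: GRN → DOK = 9.4
Best DOK to VLY: DOK → SUM → VLY costing 6.8
Total via DOK: 9.4 + 6.8 = 16.2 min.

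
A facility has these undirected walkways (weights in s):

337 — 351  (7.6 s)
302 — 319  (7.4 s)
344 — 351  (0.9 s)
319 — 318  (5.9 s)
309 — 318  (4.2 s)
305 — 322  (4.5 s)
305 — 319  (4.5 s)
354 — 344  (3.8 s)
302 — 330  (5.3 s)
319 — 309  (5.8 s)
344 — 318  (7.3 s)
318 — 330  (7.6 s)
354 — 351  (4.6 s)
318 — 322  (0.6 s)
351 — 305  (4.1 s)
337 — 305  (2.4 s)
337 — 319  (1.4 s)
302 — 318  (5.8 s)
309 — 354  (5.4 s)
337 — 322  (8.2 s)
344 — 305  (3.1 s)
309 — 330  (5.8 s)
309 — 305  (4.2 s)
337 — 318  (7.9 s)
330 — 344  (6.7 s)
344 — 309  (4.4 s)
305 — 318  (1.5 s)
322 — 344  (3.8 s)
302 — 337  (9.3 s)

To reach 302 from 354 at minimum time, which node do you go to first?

344

Compare a few routes:
354 - 344 - 305 - 318 - 302: 3.8+3.1+1.5+5.8 = 14.2
354 - 309 - 318 - 302: 5.4+4.2+5.8 = 15.4
354 - 344 - 322 - 318 - 302: 3.8+3.8+0.6+5.8 = 14
The minimum is 14 s via 354 - 344 - 322 - 318 - 302.
So from 354 the first move is to 344.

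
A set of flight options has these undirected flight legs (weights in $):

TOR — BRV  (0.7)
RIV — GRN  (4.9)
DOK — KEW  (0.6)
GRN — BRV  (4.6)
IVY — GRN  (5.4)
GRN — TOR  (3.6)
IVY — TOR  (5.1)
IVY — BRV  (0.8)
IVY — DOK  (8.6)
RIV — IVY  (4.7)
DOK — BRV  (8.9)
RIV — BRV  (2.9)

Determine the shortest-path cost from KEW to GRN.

$13.8

Enumerating some paths:
KEW - DOK - BRV - GRN: 0.6+8.9+4.6 = 14.1
KEW - DOK - BRV - TOR - GRN: 0.6+8.9+0.7+3.6 = 13.8
KEW - DOK - IVY - BRV - TOR - GRN: 0.6+8.6+0.8+0.7+3.6 = 14.3
The minimum is $13.8 via KEW - DOK - BRV - TOR - GRN.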